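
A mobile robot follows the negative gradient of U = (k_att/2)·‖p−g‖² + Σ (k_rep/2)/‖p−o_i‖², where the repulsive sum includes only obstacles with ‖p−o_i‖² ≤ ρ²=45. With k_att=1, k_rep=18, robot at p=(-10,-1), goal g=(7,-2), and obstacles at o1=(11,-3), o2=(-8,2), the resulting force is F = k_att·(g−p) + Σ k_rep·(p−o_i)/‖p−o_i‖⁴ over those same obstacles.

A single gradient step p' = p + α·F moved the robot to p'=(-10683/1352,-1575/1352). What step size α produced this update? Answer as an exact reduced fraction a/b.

F_att = 1·(g−p) = 1·(17,-1) = (17.0000,-1.0000)
o1: d²=445 > ρ²=45 → inactive
o2: d²=13 ≤ ρ²=45; F_rep = 18·(-2,-3)/13² = (-0.2130,-0.3195)
F = F_att + ΣF_rep = (16.7870,-1.3195)
Δp = p'−p = (2.0984,-0.1649); α = Δx/Fx = (2837/1352) / (2837/169) = 1/8
check: Δy/Fy = (-223/1352) / (-223/169) = 1/8 ✓

α = 1/8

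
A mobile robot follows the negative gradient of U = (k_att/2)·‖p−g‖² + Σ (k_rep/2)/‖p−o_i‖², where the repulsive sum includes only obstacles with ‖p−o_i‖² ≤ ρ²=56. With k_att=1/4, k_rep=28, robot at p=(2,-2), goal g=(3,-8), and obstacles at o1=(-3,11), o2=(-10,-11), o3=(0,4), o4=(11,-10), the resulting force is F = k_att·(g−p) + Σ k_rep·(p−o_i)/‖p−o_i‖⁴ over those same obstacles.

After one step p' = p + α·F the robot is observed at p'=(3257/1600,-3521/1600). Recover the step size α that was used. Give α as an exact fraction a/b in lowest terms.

F_att = 1/4·(g−p) = 1/4·(1,-6) = (0.2500,-1.5000)
o1: d²=194 > ρ²=56 → inactive
o2: d²=225 > ρ²=56 → inactive
o3: d²=40 ≤ ρ²=56; F_rep = 28·(2,-6)/40² = (0.0350,-0.1050)
o4: d²=145 > ρ²=56 → inactive
F = F_att + ΣF_rep = (0.2850,-1.6050)
Δp = p'−p = (0.0356,-0.2006); α = Δx/Fx = (57/1600) / (57/200) = 1/8
check: Δy/Fy = (-321/1600) / (-321/200) = 1/8 ✓

α = 1/8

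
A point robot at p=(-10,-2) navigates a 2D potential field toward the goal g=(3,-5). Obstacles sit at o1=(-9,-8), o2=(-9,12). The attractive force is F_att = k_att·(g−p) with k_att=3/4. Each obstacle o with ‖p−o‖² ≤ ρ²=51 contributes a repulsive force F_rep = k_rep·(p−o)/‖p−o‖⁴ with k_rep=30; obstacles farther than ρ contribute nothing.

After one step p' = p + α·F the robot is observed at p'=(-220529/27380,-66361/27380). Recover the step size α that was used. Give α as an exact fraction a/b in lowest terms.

α = 1/5

F_att = 3/4·(g−p) = 3/4·(13,-3) = (9.7500,-2.2500)
o1: d²=37 ≤ ρ²=51; F_rep = 30·(-1,6)/37² = (-0.0219,0.1315)
o2: d²=197 > ρ²=51 → inactive
F = F_att + ΣF_rep = (9.7281,-2.1185)
Δp = p'−p = (1.9456,-0.4237); α = Δx/Fx = (53271/27380) / (53271/5476) = 1/5
check: Δy/Fy = (-11601/27380) / (-11601/5476) = 1/5 ✓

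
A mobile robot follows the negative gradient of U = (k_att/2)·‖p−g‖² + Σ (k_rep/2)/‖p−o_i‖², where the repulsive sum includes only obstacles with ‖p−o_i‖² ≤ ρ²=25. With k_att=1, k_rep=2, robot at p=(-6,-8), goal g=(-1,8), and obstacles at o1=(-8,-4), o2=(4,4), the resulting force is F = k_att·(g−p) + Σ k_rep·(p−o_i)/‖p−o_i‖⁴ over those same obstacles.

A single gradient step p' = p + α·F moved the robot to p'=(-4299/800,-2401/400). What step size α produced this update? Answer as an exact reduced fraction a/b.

F_att = 1·(g−p) = 1·(5,16) = (5.0000,16.0000)
o1: d²=20 ≤ ρ²=25; F_rep = 2·(2,-4)/20² = (0.0100,-0.0200)
o2: d²=244 > ρ²=25 → inactive
F = F_att + ΣF_rep = (5.0100,15.9800)
Δp = p'−p = (0.6262,1.9975); α = Δx/Fx = (501/800) / (501/100) = 1/8
check: Δy/Fy = (799/400) / (799/50) = 1/8 ✓

α = 1/8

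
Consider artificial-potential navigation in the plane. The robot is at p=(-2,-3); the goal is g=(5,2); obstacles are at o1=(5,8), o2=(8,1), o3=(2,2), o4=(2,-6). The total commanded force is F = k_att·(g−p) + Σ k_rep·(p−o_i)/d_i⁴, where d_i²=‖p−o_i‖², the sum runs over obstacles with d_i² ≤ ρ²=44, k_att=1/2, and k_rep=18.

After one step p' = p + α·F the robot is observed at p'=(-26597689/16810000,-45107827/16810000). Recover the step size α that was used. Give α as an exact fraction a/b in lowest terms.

F_att = 1/2·(g−p) = 1/2·(7,5) = (3.5000,2.5000)
o1: d²=170 > ρ²=44 → inactive
o2: d²=116 > ρ²=44 → inactive
o3: d²=41 ≤ ρ²=44; F_rep = 18·(-4,-5)/41² = (-0.0428,-0.0535)
o4: d²=25 ≤ ρ²=44; F_rep = 18·(-4,3)/25² = (-0.1152,0.0864)
F = F_att + ΣF_rep = (3.3420,2.5329)
Δp = p'−p = (0.4177,0.3166); α = Δx/Fx = (7022311/16810000) / (7022311/2101250) = 1/8
check: Δy/Fy = (5322173/16810000) / (5322173/2101250) = 1/8 ✓

α = 1/8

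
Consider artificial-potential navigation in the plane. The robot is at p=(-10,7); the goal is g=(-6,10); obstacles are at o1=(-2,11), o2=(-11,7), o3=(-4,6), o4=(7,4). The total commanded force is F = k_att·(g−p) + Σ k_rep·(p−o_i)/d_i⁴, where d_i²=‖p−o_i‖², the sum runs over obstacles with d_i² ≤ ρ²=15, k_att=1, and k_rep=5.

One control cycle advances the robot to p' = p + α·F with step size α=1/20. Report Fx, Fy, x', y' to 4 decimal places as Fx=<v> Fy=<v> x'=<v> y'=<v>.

Fx=9.0000 Fy=3.0000 x'=-9.5500 y'=7.1500

F_att = 1·(g−p) = 1·(4,3) = (4.0000,3.0000)
o1: d²=80 > ρ²=15 → inactive
o2: d²=1 ≤ ρ²=15; F_rep = 5·(1,0)/1² = (5.0000,0.0000)
o3: d²=37 > ρ²=15 → inactive
o4: d²=298 > ρ²=15 → inactive
F = F_att + ΣF_rep = (9.0000,3.0000)
p' = p + 1/20·F = (-9.5500,7.1500)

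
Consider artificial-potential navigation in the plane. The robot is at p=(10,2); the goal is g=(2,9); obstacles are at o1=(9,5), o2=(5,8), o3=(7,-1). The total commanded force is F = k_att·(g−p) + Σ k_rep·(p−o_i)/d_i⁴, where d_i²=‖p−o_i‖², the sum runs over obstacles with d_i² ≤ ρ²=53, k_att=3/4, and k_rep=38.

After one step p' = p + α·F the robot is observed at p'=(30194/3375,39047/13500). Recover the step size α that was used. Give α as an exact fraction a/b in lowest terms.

F_att = 3/4·(g−p) = 3/4·(-8,7) = (-6.0000,5.2500)
o1: d²=10 ≤ ρ²=53; F_rep = 38·(1,-3)/10² = (0.3800,-1.1400)
o2: d²=61 > ρ²=53 → inactive
o3: d²=18 ≤ ρ²=53; F_rep = 38·(3,3)/18² = (0.3519,0.3519)
F = F_att + ΣF_rep = (-5.2681,4.4619)
Δp = p'−p = (-1.0536,0.8924); α = Δx/Fx = (-3556/3375) / (-3556/675) = 1/5
check: Δy/Fy = (12047/13500) / (12047/2700) = 1/5 ✓

α = 1/5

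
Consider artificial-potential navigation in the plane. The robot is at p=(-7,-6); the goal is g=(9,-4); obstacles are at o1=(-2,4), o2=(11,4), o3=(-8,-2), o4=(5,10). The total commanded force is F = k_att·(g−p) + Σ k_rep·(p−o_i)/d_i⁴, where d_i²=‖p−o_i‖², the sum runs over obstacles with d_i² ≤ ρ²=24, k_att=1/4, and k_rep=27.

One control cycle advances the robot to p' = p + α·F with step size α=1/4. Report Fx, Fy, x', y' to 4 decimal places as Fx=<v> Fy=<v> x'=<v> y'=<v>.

F_att = 1/4·(g−p) = 1/4·(16,2) = (4.0000,0.5000)
o1: d²=125 > ρ²=24 → inactive
o2: d²=424 > ρ²=24 → inactive
o3: d²=17 ≤ ρ²=24; F_rep = 27·(1,-4)/17² = (0.0934,-0.3737)
o4: d²=400 > ρ²=24 → inactive
F = F_att + ΣF_rep = (4.0934,0.1263)
p' = p + 1/4·F = (-5.9766,-5.9684)

Fx=4.0934 Fy=0.1263 x'=-5.9766 y'=-5.9684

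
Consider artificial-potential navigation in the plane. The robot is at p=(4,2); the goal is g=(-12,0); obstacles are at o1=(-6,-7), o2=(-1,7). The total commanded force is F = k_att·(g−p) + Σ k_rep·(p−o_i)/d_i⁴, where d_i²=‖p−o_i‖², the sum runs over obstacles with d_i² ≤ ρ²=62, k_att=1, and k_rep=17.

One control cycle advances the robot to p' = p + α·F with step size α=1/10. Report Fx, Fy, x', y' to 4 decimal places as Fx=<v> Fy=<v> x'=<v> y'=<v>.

Fx=-15.9660 Fy=-2.0340 x'=2.4034 y'=1.7966

F_att = 1·(g−p) = 1·(-16,-2) = (-16.0000,-2.0000)
o1: d²=181 > ρ²=62 → inactive
o2: d²=50 ≤ ρ²=62; F_rep = 17·(5,-5)/50² = (0.0340,-0.0340)
F = F_att + ΣF_rep = (-15.9660,-2.0340)
p' = p + 1/10·F = (2.4034,1.7966)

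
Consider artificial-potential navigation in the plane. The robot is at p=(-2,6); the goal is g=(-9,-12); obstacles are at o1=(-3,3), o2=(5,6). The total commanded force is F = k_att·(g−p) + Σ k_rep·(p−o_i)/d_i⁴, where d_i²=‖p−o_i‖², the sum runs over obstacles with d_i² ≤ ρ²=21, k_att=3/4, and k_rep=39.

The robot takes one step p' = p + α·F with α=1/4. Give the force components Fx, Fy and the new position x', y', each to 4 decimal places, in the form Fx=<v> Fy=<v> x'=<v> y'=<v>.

Fx=-4.8600 Fy=-12.3300 x'=-3.2150 y'=2.9175

F_att = 3/4·(g−p) = 3/4·(-7,-18) = (-5.2500,-13.5000)
o1: d²=10 ≤ ρ²=21; F_rep = 39·(1,3)/10² = (0.3900,1.1700)
o2: d²=49 > ρ²=21 → inactive
F = F_att + ΣF_rep = (-4.8600,-12.3300)
p' = p + 1/4·F = (-3.2150,2.9175)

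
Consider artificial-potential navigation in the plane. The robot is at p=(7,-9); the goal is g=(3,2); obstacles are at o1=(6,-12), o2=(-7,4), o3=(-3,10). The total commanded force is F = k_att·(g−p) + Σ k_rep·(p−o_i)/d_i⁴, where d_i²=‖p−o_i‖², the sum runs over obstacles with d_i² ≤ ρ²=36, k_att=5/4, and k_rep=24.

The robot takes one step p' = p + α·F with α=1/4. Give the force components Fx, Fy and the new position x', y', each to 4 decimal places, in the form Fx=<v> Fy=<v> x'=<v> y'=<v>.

F_att = 5/4·(g−p) = 5/4·(-4,11) = (-5.0000,13.7500)
o1: d²=10 ≤ ρ²=36; F_rep = 24·(1,3)/10² = (0.2400,0.7200)
o2: d²=365 > ρ²=36 → inactive
o3: d²=461 > ρ²=36 → inactive
F = F_att + ΣF_rep = (-4.7600,14.4700)
p' = p + 1/4·F = (5.8100,-5.3825)

Fx=-4.7600 Fy=14.4700 x'=5.8100 y'=-5.3825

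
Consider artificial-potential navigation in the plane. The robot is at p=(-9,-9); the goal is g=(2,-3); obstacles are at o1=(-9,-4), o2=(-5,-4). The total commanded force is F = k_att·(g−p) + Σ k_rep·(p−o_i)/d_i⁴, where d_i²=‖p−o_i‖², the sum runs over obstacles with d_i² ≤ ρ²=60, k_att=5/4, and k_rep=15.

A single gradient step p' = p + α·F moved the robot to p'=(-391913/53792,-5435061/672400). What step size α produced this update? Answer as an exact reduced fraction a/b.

F_att = 5/4·(g−p) = 5/4·(11,6) = (13.7500,7.5000)
o1: d²=25 ≤ ρ²=60; F_rep = 15·(0,-5)/25² = (0.0000,-0.1200)
o2: d²=41 ≤ ρ²=60; F_rep = 15·(-4,-5)/41² = (-0.0357,-0.0446)
F = F_att + ΣF_rep = (13.7143,7.3354)
Δp = p'−p = (1.7143,0.9169); α = Δx/Fx = (92215/53792) / (92215/6724) = 1/8
check: Δy/Fy = (616539/672400) / (616539/84050) = 1/8 ✓

α = 1/8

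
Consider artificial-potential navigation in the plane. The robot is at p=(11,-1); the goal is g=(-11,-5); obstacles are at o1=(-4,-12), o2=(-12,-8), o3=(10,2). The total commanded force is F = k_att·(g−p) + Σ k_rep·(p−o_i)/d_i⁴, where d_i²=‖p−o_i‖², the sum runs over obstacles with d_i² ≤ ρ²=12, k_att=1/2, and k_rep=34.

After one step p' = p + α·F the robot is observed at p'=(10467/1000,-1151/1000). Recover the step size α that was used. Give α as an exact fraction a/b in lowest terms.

α = 1/20

F_att = 1/2·(g−p) = 1/2·(-22,-4) = (-11.0000,-2.0000)
o1: d²=346 > ρ²=12 → inactive
o2: d²=578 > ρ²=12 → inactive
o3: d²=10 ≤ ρ²=12; F_rep = 34·(1,-3)/10² = (0.3400,-1.0200)
F = F_att + ΣF_rep = (-10.6600,-3.0200)
Δp = p'−p = (-0.5330,-0.1510); α = Δx/Fx = (-533/1000) / (-533/50) = 1/20
check: Δy/Fy = (-151/1000) / (-151/50) = 1/20 ✓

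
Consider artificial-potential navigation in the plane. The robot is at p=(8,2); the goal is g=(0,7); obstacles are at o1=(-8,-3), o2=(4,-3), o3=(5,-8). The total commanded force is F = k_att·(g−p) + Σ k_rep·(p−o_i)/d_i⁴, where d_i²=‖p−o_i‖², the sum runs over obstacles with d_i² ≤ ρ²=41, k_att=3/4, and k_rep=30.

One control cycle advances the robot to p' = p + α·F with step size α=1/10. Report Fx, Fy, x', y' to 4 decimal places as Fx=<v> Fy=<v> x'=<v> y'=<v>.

Fx=-5.9286 Fy=3.8392 x'=7.4071 y'=2.3839

F_att = 3/4·(g−p) = 3/4·(-8,5) = (-6.0000,3.7500)
o1: d²=281 > ρ²=41 → inactive
o2: d²=41 ≤ ρ²=41; F_rep = 30·(4,5)/41² = (0.0714,0.0892)
o3: d²=109 > ρ²=41 → inactive
F = F_att + ΣF_rep = (-5.9286,3.8392)
p' = p + 1/10·F = (7.4071,2.3839)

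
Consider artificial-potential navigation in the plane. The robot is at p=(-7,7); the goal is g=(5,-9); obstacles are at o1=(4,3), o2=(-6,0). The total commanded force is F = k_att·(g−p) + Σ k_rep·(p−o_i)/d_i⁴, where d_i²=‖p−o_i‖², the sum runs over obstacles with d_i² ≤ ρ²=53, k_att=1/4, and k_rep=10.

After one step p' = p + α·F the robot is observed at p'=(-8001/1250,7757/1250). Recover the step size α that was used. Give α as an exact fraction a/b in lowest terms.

F_att = 1/4·(g−p) = 1/4·(12,-16) = (3.0000,-4.0000)
o1: d²=137 > ρ²=53 → inactive
o2: d²=50 ≤ ρ²=53; F_rep = 10·(-1,7)/50² = (-0.0040,0.0280)
F = F_att + ΣF_rep = (2.9960,-3.9720)
Δp = p'−p = (0.5992,-0.7944); α = Δx/Fx = (749/1250) / (749/250) = 1/5
check: Δy/Fy = (-993/1250) / (-993/250) = 1/5 ✓

α = 1/5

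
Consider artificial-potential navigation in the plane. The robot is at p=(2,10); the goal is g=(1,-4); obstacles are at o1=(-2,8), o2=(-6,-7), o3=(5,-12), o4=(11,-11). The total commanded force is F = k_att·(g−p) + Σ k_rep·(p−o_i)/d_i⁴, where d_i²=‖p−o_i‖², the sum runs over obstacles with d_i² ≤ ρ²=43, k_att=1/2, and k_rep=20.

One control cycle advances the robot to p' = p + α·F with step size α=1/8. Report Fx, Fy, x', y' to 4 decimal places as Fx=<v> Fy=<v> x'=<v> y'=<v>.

Fx=-0.3000 Fy=-6.9000 x'=1.9625 y'=9.1375

F_att = 1/2·(g−p) = 1/2·(-1,-14) = (-0.5000,-7.0000)
o1: d²=20 ≤ ρ²=43; F_rep = 20·(4,2)/20² = (0.2000,0.1000)
o2: d²=353 > ρ²=43 → inactive
o3: d²=493 > ρ²=43 → inactive
o4: d²=522 > ρ²=43 → inactive
F = F_att + ΣF_rep = (-0.3000,-6.9000)
p' = p + 1/8·F = (1.9625,9.1375)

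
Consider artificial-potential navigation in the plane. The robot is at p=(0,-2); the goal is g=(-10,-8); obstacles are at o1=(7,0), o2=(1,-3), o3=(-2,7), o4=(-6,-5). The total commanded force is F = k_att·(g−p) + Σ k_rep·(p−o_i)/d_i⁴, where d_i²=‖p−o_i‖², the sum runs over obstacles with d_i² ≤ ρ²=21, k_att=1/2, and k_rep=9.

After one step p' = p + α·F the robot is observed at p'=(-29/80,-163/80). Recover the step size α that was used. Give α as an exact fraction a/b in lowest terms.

α = 1/20

F_att = 1/2·(g−p) = 1/2·(-10,-6) = (-5.0000,-3.0000)
o1: d²=53 > ρ²=21 → inactive
o2: d²=2 ≤ ρ²=21; F_rep = 9·(-1,1)/2² = (-2.2500,2.2500)
o3: d²=85 > ρ²=21 → inactive
o4: d²=45 > ρ²=21 → inactive
F = F_att + ΣF_rep = (-7.2500,-0.7500)
Δp = p'−p = (-0.3625,-0.0375); α = Δx/Fx = (-29/80) / (-29/4) = 1/20
check: Δy/Fy = (-3/80) / (-3/4) = 1/20 ✓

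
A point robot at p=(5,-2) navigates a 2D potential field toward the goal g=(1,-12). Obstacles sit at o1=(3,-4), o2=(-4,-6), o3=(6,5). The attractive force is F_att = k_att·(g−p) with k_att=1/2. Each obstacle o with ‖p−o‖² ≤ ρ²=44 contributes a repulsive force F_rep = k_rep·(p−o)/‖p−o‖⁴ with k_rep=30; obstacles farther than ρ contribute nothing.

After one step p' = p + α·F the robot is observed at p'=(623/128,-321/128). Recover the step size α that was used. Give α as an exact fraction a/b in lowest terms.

α = 1/8

F_att = 1/2·(g−p) = 1/2·(-4,-10) = (-2.0000,-5.0000)
o1: d²=8 ≤ ρ²=44; F_rep = 30·(2,2)/8² = (0.9375,0.9375)
o2: d²=97 > ρ²=44 → inactive
o3: d²=50 > ρ²=44 → inactive
F = F_att + ΣF_rep = (-1.0625,-4.0625)
Δp = p'−p = (-0.1328,-0.5078); α = Δx/Fx = (-17/128) / (-17/16) = 1/8
check: Δy/Fy = (-65/128) / (-65/16) = 1/8 ✓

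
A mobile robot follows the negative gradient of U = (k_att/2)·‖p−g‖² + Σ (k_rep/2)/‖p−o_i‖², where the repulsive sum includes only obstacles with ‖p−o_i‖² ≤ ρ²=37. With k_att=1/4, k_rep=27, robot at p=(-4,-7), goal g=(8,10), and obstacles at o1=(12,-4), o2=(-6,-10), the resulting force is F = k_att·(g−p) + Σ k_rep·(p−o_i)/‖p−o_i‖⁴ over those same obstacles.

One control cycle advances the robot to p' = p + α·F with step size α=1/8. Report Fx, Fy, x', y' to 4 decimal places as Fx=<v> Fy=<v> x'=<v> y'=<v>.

F_att = 1/4·(g−p) = 1/4·(12,17) = (3.0000,4.2500)
o1: d²=265 > ρ²=37 → inactive
o2: d²=13 ≤ ρ²=37; F_rep = 27·(2,3)/13² = (0.3195,0.4793)
F = F_att + ΣF_rep = (3.3195,4.7293)
p' = p + 1/8·F = (-3.5851,-6.4088)

Fx=3.3195 Fy=4.7293 x'=-3.5851 y'=-6.4088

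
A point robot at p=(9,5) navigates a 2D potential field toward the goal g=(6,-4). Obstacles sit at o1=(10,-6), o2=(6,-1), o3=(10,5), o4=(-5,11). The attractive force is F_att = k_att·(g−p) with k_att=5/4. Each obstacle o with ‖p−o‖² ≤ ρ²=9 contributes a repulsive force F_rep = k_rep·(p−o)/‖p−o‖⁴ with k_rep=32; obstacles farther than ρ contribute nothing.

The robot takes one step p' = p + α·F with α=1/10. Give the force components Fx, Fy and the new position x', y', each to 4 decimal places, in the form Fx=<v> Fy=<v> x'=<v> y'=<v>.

Fx=-35.7500 Fy=-11.2500 x'=5.4250 y'=3.8750

F_att = 5/4·(g−p) = 5/4·(-3,-9) = (-3.7500,-11.2500)
o1: d²=122 > ρ²=9 → inactive
o2: d²=45 > ρ²=9 → inactive
o3: d²=1 ≤ ρ²=9; F_rep = 32·(-1,0)/1² = (-32.0000,0.0000)
o4: d²=232 > ρ²=9 → inactive
F = F_att + ΣF_rep = (-35.7500,-11.2500)
p' = p + 1/10·F = (5.4250,3.8750)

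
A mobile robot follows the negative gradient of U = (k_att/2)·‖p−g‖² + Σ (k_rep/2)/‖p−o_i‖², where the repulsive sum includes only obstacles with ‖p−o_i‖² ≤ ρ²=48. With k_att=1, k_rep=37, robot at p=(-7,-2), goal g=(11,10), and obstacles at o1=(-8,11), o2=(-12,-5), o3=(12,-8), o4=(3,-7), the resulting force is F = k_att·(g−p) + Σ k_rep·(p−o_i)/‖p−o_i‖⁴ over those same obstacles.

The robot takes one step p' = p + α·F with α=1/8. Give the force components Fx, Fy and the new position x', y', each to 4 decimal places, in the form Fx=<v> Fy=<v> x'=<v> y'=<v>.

Fx=18.1600 Fy=12.0960 x'=-4.7300 y'=-0.4880

F_att = 1·(g−p) = 1·(18,12) = (18.0000,12.0000)
o1: d²=170 > ρ²=48 → inactive
o2: d²=34 ≤ ρ²=48; F_rep = 37·(5,3)/34² = (0.1600,0.0960)
o3: d²=397 > ρ²=48 → inactive
o4: d²=125 > ρ²=48 → inactive
F = F_att + ΣF_rep = (18.1600,12.0960)
p' = p + 1/8·F = (-4.7300,-0.4880)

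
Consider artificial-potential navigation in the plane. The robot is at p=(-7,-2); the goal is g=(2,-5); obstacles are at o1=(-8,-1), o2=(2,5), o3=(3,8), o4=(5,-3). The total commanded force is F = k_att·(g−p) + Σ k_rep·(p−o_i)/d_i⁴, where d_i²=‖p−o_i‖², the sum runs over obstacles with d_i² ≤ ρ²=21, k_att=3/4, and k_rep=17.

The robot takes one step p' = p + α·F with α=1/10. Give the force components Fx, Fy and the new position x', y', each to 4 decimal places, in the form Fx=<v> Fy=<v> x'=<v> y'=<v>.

F_att = 3/4·(g−p) = 3/4·(9,-3) = (6.7500,-2.2500)
o1: d²=2 ≤ ρ²=21; F_rep = 17·(1,-1)/2² = (4.2500,-4.2500)
o2: d²=130 > ρ²=21 → inactive
o3: d²=200 > ρ²=21 → inactive
o4: d²=145 > ρ²=21 → inactive
F = F_att + ΣF_rep = (11.0000,-6.5000)
p' = p + 1/10·F = (-5.9000,-2.6500)

Fx=11.0000 Fy=-6.5000 x'=-5.9000 y'=-2.6500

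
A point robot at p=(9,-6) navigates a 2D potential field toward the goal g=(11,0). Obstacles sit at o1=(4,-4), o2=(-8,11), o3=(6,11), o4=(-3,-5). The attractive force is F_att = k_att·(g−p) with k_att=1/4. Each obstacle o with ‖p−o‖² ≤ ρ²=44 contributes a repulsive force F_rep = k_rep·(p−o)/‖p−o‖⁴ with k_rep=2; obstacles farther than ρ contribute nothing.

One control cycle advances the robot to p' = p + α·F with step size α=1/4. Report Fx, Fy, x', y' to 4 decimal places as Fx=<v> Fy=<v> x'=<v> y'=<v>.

F_att = 1/4·(g−p) = 1/4·(2,6) = (0.5000,1.5000)
o1: d²=29 ≤ ρ²=44; F_rep = 2·(5,-2)/29² = (0.0119,-0.0048)
o2: d²=578 > ρ²=44 → inactive
o3: d²=298 > ρ²=44 → inactive
o4: d²=145 > ρ²=44 → inactive
F = F_att + ΣF_rep = (0.5119,1.4952)
p' = p + 1/4·F = (9.1280,-5.6262)

Fx=0.5119 Fy=1.4952 x'=9.1280 y'=-5.6262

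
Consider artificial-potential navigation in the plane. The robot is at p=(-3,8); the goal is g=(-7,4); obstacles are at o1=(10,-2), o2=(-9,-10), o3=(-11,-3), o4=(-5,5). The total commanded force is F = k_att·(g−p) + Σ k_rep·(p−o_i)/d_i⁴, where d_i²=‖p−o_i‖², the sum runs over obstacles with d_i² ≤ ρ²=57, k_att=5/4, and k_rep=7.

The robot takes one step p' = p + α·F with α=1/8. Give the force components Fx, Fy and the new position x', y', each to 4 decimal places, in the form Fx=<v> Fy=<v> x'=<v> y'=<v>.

Fx=-4.9172 Fy=-4.8757 x'=-3.6146 y'=7.3905

F_att = 5/4·(g−p) = 5/4·(-4,-4) = (-5.0000,-5.0000)
o1: d²=269 > ρ²=57 → inactive
o2: d²=360 > ρ²=57 → inactive
o3: d²=185 > ρ²=57 → inactive
o4: d²=13 ≤ ρ²=57; F_rep = 7·(2,3)/13² = (0.0828,0.1243)
F = F_att + ΣF_rep = (-4.9172,-4.8757)
p' = p + 1/8·F = (-3.6146,7.3905)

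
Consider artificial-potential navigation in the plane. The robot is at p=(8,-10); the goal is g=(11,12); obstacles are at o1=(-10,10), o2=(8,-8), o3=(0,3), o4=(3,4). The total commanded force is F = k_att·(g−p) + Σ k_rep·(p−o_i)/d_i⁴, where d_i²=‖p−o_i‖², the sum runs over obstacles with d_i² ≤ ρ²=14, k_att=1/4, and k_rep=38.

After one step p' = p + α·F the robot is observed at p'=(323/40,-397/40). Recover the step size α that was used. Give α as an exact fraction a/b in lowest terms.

α = 1/10

F_att = 1/4·(g−p) = 1/4·(3,22) = (0.7500,5.5000)
o1: d²=724 > ρ²=14 → inactive
o2: d²=4 ≤ ρ²=14; F_rep = 38·(0,-2)/4² = (0.0000,-4.7500)
o3: d²=233 > ρ²=14 → inactive
o4: d²=221 > ρ²=14 → inactive
F = F_att + ΣF_rep = (0.7500,0.7500)
Δp = p'−p = (0.0750,0.0750); α = Δx/Fx = (3/40) / (3/4) = 1/10
check: Δy/Fy = (3/40) / (3/4) = 1/10 ✓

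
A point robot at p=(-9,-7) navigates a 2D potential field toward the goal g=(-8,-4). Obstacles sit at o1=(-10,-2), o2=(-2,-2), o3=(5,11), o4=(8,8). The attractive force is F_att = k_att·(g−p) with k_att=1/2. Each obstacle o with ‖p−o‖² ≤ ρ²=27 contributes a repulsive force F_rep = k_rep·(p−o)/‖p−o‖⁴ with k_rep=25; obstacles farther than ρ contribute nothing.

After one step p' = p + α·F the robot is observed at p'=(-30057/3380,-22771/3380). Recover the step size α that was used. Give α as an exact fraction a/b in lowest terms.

α = 1/5

F_att = 1/2·(g−p) = 1/2·(1,3) = (0.5000,1.5000)
o1: d²=26 ≤ ρ²=27; F_rep = 25·(1,-5)/26² = (0.0370,-0.1849)
o2: d²=74 > ρ²=27 → inactive
o3: d²=520 > ρ²=27 → inactive
o4: d²=514 > ρ²=27 → inactive
F = F_att + ΣF_rep = (0.5370,1.3151)
Δp = p'−p = (0.1074,0.2630); α = Δx/Fx = (363/3380) / (363/676) = 1/5
check: Δy/Fy = (889/3380) / (889/676) = 1/5 ✓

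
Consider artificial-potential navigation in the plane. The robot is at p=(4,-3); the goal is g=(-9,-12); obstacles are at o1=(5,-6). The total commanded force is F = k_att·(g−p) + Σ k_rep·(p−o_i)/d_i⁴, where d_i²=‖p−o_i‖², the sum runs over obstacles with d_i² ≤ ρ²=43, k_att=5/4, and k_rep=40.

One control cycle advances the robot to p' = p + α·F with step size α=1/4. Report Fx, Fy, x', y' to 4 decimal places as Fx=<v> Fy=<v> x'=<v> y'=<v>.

F_att = 5/4·(g−p) = 5/4·(-13,-9) = (-16.2500,-11.2500)
o1: d²=10 ≤ ρ²=43; F_rep = 40·(-1,3)/10² = (-0.4000,1.2000)
F = F_att + ΣF_rep = (-16.6500,-10.0500)
p' = p + 1/4·F = (-0.1625,-5.5125)

Fx=-16.6500 Fy=-10.0500 x'=-0.1625 y'=-5.5125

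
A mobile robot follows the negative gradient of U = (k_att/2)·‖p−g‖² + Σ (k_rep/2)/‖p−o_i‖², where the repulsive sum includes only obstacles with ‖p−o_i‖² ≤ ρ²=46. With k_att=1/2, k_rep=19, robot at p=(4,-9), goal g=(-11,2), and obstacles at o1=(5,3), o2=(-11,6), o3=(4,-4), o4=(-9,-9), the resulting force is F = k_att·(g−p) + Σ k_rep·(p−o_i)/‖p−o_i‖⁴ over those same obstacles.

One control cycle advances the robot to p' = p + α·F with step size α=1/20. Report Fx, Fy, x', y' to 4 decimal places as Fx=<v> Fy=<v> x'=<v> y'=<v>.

F_att = 1/2·(g−p) = 1/2·(-15,11) = (-7.5000,5.5000)
o1: d²=145 > ρ²=46 → inactive
o2: d²=450 > ρ²=46 → inactive
o3: d²=25 ≤ ρ²=46; F_rep = 19·(0,-5)/25² = (0.0000,-0.1520)
o4: d²=169 > ρ²=46 → inactive
F = F_att + ΣF_rep = (-7.5000,5.3480)
p' = p + 1/20·F = (3.6250,-8.7326)

Fx=-7.5000 Fy=5.3480 x'=3.6250 y'=-8.7326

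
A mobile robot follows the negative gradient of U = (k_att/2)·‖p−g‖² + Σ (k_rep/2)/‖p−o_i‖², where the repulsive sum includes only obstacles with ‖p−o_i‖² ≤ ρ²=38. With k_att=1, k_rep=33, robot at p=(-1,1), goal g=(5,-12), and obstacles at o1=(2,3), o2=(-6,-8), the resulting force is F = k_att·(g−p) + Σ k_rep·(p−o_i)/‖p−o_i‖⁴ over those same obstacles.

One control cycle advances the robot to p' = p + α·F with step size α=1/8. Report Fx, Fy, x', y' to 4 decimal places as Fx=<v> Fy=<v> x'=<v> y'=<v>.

Fx=5.4142 Fy=-13.3905 x'=-0.3232 y'=-0.6738

F_att = 1·(g−p) = 1·(6,-13) = (6.0000,-13.0000)
o1: d²=13 ≤ ρ²=38; F_rep = 33·(-3,-2)/13² = (-0.5858,-0.3905)
o2: d²=106 > ρ²=38 → inactive
F = F_att + ΣF_rep = (5.4142,-13.3905)
p' = p + 1/8·F = (-0.3232,-0.6738)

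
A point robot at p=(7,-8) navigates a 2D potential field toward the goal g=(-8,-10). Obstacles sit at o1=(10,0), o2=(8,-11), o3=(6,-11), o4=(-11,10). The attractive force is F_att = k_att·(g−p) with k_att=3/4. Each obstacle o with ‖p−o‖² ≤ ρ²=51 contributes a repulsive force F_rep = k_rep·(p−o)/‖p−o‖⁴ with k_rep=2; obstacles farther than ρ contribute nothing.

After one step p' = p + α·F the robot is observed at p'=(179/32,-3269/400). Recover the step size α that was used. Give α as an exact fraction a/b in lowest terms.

F_att = 3/4·(g−p) = 3/4·(-15,-2) = (-11.2500,-1.5000)
o1: d²=73 > ρ²=51 → inactive
o2: d²=10 ≤ ρ²=51; F_rep = 2·(-1,3)/10² = (-0.0200,0.0600)
o3: d²=10 ≤ ρ²=51; F_rep = 2·(1,3)/10² = (0.0200,0.0600)
o4: d²=648 > ρ²=51 → inactive
F = F_att + ΣF_rep = (-11.2500,-1.3800)
Δp = p'−p = (-1.4062,-0.1725); α = Δx/Fx = (-45/32) / (-45/4) = 1/8
check: Δy/Fy = (-69/400) / (-69/50) = 1/8 ✓

α = 1/8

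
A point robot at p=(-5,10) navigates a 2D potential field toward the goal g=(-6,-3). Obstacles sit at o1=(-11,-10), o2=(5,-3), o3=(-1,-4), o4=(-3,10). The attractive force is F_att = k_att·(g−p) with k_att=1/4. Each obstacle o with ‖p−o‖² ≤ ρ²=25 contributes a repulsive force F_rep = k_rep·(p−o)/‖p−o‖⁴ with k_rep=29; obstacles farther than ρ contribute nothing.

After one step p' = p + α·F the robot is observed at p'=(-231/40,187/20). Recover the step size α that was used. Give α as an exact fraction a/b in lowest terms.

α = 1/5

F_att = 1/4·(g−p) = 1/4·(-1,-13) = (-0.2500,-3.2500)
o1: d²=436 > ρ²=25 → inactive
o2: d²=269 > ρ²=25 → inactive
o3: d²=212 > ρ²=25 → inactive
o4: d²=4 ≤ ρ²=25; F_rep = 29·(-2,0)/4² = (-3.6250,0.0000)
F = F_att + ΣF_rep = (-3.8750,-3.2500)
Δp = p'−p = (-0.7750,-0.6500); α = Δx/Fx = (-31/40) / (-31/8) = 1/5
check: Δy/Fy = (-13/20) / (-13/4) = 1/5 ✓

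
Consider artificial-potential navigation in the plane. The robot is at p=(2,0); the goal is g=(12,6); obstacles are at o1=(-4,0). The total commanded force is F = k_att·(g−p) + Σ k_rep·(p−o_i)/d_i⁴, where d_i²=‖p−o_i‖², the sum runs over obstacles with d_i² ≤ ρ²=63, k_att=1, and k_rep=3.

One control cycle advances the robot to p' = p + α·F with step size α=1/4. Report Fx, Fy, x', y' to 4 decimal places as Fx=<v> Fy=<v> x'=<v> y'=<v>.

Fx=10.0139 Fy=6.0000 x'=4.5035 y'=1.5000

F_att = 1·(g−p) = 1·(10,6) = (10.0000,6.0000)
o1: d²=36 ≤ ρ²=63; F_rep = 3·(6,0)/36² = (0.0139,0.0000)
F = F_att + ΣF_rep = (10.0139,6.0000)
p' = p + 1/4·F = (4.5035,1.5000)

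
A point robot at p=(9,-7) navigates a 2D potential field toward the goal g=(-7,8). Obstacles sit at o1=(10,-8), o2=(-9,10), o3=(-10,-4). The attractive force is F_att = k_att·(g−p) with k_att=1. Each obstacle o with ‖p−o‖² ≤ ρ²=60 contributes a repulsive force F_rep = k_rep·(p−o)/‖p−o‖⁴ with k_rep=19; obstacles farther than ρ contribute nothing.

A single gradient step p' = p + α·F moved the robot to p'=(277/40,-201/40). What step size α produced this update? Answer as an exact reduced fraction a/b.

α = 1/10

F_att = 1·(g−p) = 1·(-16,15) = (-16.0000,15.0000)
o1: d²=2 ≤ ρ²=60; F_rep = 19·(-1,1)/2² = (-4.7500,4.7500)
o2: d²=613 > ρ²=60 → inactive
o3: d²=370 > ρ²=60 → inactive
F = F_att + ΣF_rep = (-20.7500,19.7500)
Δp = p'−p = (-2.0750,1.9750); α = Δx/Fx = (-83/40) / (-83/4) = 1/10
check: Δy/Fy = (79/40) / (79/4) = 1/10 ✓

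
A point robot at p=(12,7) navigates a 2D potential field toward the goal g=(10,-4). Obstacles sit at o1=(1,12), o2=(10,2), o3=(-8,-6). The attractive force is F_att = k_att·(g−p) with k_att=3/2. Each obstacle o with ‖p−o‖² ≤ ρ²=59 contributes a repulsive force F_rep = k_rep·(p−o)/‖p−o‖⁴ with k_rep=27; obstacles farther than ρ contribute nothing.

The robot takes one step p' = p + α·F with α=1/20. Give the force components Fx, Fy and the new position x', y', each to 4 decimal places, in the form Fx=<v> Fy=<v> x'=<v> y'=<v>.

F_att = 3/2·(g−p) = 3/2·(-2,-11) = (-3.0000,-16.5000)
o1: d²=146 > ρ²=59 → inactive
o2: d²=29 ≤ ρ²=59; F_rep = 27·(2,5)/29² = (0.0642,0.1605)
o3: d²=569 > ρ²=59 → inactive
F = F_att + ΣF_rep = (-2.9358,-16.3395)
p' = p + 1/20·F = (11.8532,6.1830)

Fx=-2.9358 Fy=-16.3395 x'=11.8532 y'=6.1830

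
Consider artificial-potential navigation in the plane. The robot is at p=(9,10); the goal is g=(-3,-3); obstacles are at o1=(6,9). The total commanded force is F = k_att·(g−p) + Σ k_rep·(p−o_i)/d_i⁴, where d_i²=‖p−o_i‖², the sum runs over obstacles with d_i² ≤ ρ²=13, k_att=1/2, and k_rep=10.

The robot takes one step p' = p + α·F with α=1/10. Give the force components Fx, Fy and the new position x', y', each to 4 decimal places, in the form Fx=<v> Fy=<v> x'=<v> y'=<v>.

Fx=-5.7000 Fy=-6.4000 x'=8.4300 y'=9.3600

F_att = 1/2·(g−p) = 1/2·(-12,-13) = (-6.0000,-6.5000)
o1: d²=10 ≤ ρ²=13; F_rep = 10·(3,1)/10² = (0.3000,0.1000)
F = F_att + ΣF_rep = (-5.7000,-6.4000)
p' = p + 1/10·F = (8.4300,9.3600)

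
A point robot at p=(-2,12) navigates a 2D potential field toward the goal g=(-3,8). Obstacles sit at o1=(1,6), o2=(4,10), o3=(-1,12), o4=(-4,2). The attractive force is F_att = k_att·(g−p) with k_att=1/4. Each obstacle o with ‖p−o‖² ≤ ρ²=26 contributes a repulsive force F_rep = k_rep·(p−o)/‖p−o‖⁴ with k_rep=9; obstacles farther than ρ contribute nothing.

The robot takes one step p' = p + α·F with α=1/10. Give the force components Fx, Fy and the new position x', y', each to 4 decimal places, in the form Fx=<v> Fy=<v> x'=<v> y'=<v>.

F_att = 1/4·(g−p) = 1/4·(-1,-4) = (-0.2500,-1.0000)
o1: d²=45 > ρ²=26 → inactive
o2: d²=40 > ρ²=26 → inactive
o3: d²=1 ≤ ρ²=26; F_rep = 9·(-1,0)/1² = (-9.0000,0.0000)
o4: d²=104 > ρ²=26 → inactive
F = F_att + ΣF_rep = (-9.2500,-1.0000)
p' = p + 1/10·F = (-2.9250,11.9000)

Fx=-9.2500 Fy=-1.0000 x'=-2.9250 y'=11.9000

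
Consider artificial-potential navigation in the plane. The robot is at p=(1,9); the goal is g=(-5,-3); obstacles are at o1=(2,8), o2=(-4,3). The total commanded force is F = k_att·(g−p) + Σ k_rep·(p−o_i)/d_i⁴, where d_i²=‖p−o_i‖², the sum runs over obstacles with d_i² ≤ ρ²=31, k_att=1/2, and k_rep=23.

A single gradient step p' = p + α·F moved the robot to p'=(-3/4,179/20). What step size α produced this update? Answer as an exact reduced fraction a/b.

F_att = 1/2·(g−p) = 1/2·(-6,-12) = (-3.0000,-6.0000)
o1: d²=2 ≤ ρ²=31; F_rep = 23·(-1,1)/2² = (-5.7500,5.7500)
o2: d²=61 > ρ²=31 → inactive
F = F_att + ΣF_rep = (-8.7500,-0.2500)
Δp = p'−p = (-1.7500,-0.0500); α = Δx/Fx = (-7/4) / (-35/4) = 1/5
check: Δy/Fy = (-1/20) / (-1/4) = 1/5 ✓

α = 1/5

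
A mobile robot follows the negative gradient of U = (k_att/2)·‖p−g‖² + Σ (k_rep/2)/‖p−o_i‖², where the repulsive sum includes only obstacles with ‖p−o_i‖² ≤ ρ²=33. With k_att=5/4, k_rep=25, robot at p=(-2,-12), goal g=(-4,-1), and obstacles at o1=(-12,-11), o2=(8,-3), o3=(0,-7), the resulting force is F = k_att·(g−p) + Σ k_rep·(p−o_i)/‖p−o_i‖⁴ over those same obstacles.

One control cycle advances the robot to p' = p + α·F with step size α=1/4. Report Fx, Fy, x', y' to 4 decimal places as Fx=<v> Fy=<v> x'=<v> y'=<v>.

Fx=-2.5595 Fy=13.6014 x'=-2.6399 y'=-8.5997

F_att = 5/4·(g−p) = 5/4·(-2,11) = (-2.5000,13.7500)
o1: d²=101 > ρ²=33 → inactive
o2: d²=181 > ρ²=33 → inactive
o3: d²=29 ≤ ρ²=33; F_rep = 25·(-2,-5)/29² = (-0.0595,-0.1486)
F = F_att + ΣF_rep = (-2.5595,13.6014)
p' = p + 1/4·F = (-2.6399,-8.5997)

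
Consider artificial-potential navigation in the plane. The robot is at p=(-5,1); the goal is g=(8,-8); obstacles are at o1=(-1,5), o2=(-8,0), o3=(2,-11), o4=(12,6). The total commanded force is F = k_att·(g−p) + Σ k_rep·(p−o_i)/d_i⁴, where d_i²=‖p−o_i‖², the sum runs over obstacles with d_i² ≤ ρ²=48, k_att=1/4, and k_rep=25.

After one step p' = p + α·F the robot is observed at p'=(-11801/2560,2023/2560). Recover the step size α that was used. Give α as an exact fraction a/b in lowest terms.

α = 1/10

F_att = 1/4·(g−p) = 1/4·(13,-9) = (3.2500,-2.2500)
o1: d²=32 ≤ ρ²=48; F_rep = 25·(-4,-4)/32² = (-0.0977,-0.0977)
o2: d²=10 ≤ ρ²=48; F_rep = 25·(3,1)/10² = (0.7500,0.2500)
o3: d²=193 > ρ²=48 → inactive
o4: d²=314 > ρ²=48 → inactive
F = F_att + ΣF_rep = (3.9023,-2.0977)
Δp = p'−p = (0.3902,-0.2098); α = Δx/Fx = (999/2560) / (999/256) = 1/10
check: Δy/Fy = (-537/2560) / (-537/256) = 1/10 ✓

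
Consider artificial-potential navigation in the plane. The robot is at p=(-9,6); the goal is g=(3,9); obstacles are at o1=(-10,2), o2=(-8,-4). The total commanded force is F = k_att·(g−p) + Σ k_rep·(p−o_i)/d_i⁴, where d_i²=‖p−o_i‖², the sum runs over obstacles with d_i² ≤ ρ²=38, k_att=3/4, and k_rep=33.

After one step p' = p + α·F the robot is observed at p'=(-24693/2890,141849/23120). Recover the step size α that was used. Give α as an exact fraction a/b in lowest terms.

F_att = 3/4·(g−p) = 3/4·(12,3) = (9.0000,2.2500)
o1: d²=17 ≤ ρ²=38; F_rep = 33·(1,4)/17² = (0.1142,0.4567)
o2: d²=101 > ρ²=38 → inactive
F = F_att + ΣF_rep = (9.1142,2.7067)
Δp = p'−p = (0.4557,0.1353); α = Δx/Fx = (1317/2890) / (2634/289) = 1/20
check: Δy/Fy = (3129/23120) / (3129/1156) = 1/20 ✓

α = 1/20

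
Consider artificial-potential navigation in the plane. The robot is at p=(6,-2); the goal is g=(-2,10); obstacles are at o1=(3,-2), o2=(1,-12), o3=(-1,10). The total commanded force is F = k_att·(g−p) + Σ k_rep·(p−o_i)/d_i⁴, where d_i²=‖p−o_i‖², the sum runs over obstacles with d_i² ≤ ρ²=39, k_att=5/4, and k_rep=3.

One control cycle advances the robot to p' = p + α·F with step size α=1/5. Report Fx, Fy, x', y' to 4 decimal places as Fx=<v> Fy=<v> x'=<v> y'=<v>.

F_att = 5/4·(g−p) = 5/4·(-8,12) = (-10.0000,15.0000)
o1: d²=9 ≤ ρ²=39; F_rep = 3·(3,0)/9² = (0.1111,0.0000)
o2: d²=125 > ρ²=39 → inactive
o3: d²=193 > ρ²=39 → inactive
F = F_att + ΣF_rep = (-9.8889,15.0000)
p' = p + 1/5·F = (4.0222,1.0000)

Fx=-9.8889 Fy=15.0000 x'=4.0222 y'=1.0000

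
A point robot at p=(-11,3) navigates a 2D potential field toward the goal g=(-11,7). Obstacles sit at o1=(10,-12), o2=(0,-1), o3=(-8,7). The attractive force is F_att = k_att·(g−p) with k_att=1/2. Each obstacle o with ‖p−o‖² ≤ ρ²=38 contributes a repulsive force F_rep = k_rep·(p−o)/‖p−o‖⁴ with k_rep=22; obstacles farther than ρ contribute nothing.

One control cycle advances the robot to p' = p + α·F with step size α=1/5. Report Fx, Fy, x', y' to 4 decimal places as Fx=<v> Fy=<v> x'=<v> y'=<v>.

F_att = 1/2·(g−p) = 1/2·(0,4) = (0.0000,2.0000)
o1: d²=666 > ρ²=38 → inactive
o2: d²=137 > ρ²=38 → inactive
o3: d²=25 ≤ ρ²=38; F_rep = 22·(-3,-4)/25² = (-0.1056,-0.1408)
F = F_att + ΣF_rep = (-0.1056,1.8592)
p' = p + 1/5·F = (-11.0211,3.3718)

Fx=-0.1056 Fy=1.8592 x'=-11.0211 y'=3.3718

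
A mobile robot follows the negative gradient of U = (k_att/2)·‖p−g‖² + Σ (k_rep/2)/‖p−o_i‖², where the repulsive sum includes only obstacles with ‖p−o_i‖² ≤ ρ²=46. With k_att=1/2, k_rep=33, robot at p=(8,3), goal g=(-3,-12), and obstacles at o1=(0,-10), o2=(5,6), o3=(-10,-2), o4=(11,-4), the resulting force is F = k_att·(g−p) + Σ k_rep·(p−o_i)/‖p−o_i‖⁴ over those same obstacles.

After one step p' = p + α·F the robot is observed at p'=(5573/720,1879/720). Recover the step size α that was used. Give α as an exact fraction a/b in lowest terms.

α = 1/20

F_att = 1/2·(g−p) = 1/2·(-11,-15) = (-5.5000,-7.5000)
o1: d²=233 > ρ²=46 → inactive
o2: d²=18 ≤ ρ²=46; F_rep = 33·(3,-3)/18² = (0.3056,-0.3056)
o3: d²=349 > ρ²=46 → inactive
o4: d²=58 > ρ²=46 → inactive
F = F_att + ΣF_rep = (-5.1944,-7.8056)
Δp = p'−p = (-0.2597,-0.3903); α = Δx/Fx = (-187/720) / (-187/36) = 1/20
check: Δy/Fy = (-281/720) / (-281/36) = 1/20 ✓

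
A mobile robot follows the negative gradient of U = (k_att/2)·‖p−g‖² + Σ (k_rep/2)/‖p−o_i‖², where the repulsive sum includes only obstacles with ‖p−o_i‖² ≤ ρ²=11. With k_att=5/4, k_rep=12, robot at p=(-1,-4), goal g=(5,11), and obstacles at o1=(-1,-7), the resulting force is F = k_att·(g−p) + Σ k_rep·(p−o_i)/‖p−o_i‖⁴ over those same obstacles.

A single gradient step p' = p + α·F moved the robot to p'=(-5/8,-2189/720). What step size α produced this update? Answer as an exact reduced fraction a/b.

α = 1/20

F_att = 5/4·(g−p) = 5/4·(6,15) = (7.5000,18.7500)
o1: d²=9 ≤ ρ²=11; F_rep = 12·(0,3)/9² = (0.0000,0.4444)
F = F_att + ΣF_rep = (7.5000,19.1944)
Δp = p'−p = (0.3750,0.9597); α = Δx/Fx = (3/8) / (15/2) = 1/20
check: Δy/Fy = (691/720) / (691/36) = 1/20 ✓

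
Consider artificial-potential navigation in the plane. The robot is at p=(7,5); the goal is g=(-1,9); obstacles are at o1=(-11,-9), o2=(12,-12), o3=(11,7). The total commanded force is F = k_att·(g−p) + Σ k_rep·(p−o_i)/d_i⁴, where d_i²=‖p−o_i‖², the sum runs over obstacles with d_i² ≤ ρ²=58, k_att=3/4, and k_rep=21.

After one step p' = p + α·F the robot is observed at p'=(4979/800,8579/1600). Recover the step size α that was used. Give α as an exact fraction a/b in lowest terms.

F_att = 3/4·(g−p) = 3/4·(-8,4) = (-6.0000,3.0000)
o1: d²=520 > ρ²=58 → inactive
o2: d²=314 > ρ²=58 → inactive
o3: d²=20 ≤ ρ²=58; F_rep = 21·(-4,-2)/20² = (-0.2100,-0.1050)
F = F_att + ΣF_rep = (-6.2100,2.8950)
Δp = p'−p = (-0.7762,0.3619); α = Δx/Fx = (-621/800) / (-621/100) = 1/8
check: Δy/Fy = (579/1600) / (579/200) = 1/8 ✓

α = 1/8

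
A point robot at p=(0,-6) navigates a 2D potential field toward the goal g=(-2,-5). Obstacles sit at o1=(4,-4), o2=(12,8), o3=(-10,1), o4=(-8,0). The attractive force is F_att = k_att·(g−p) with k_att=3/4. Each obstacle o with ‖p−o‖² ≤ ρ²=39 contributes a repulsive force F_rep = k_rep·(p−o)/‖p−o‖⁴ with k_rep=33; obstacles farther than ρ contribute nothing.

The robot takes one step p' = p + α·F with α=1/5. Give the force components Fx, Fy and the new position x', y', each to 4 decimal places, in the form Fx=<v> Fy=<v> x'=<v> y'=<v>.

Fx=-1.8300 Fy=0.5850 x'=-0.3660 y'=-5.8830

F_att = 3/4·(g−p) = 3/4·(-2,1) = (-1.5000,0.7500)
o1: d²=20 ≤ ρ²=39; F_rep = 33·(-4,-2)/20² = (-0.3300,-0.1650)
o2: d²=340 > ρ²=39 → inactive
o3: d²=149 > ρ²=39 → inactive
o4: d²=100 > ρ²=39 → inactive
F = F_att + ΣF_rep = (-1.8300,0.5850)
p' = p + 1/5·F = (-0.3660,-5.8830)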